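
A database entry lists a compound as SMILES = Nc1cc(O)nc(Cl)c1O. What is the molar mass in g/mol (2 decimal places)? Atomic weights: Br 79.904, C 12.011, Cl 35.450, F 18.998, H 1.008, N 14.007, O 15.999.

First, the molecular formula is C5H5ClN2O2 (counting implicit H from valence).
  C: 5 × 12.011 = 60.055
  Cl: 1 × 35.450 = 35.450
  H: 5 × 1.008 = 5.040
  N: 2 × 14.007 = 28.014
  O: 2 × 15.999 = 31.998
Sum: 5×12.011 + 1×35.450 + 5×1.008 + 2×14.007 + 2×15.999 = 160.557 → 160.56 g/mol.

160.56 g/mol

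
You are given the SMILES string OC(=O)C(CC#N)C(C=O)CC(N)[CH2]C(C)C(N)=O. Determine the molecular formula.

C12H19N3O4

Walk through each heavy atom and fill implicit hydrogens from standard valence (C 4, N 3, O 2, S 2, halogen 1):
  atom 1: O, bond orders sum to 1 (valence 2) → 1 H
  atom 2: C, bond orders sum to 4 (valence 4) → 0 H
  atom 3: O, bond orders sum to 2 (valence 2) → 0 H
  atom 4: C, bond orders sum to 3 (valence 4) → 1 H
  atom 5: C, bond orders sum to 2 (valence 4) → 2 H
  atom 6: C, bond orders sum to 4 (valence 4) → 0 H
  atom 7: N, bond orders sum to 3 (valence 3) → 0 H
  atom 8: C, bond orders sum to 3 (valence 4) → 1 H
  atom 9: C, bond orders sum to 3 (valence 4) → 1 H
  atom 10: O, bond orders sum to 2 (valence 2) → 0 H
  atom 11: C, bond orders sum to 2 (valence 4) → 2 H
  atom 12: C, bond orders sum to 3 (valence 4) → 1 H
  atom 13: N, bond orders sum to 1 (valence 3) → 2 H
  atom 14: C with explicit H count 2
  atom 15: C, bond orders sum to 3 (valence 4) → 1 H
  atom 16: C, bond orders sum to 1 (valence 4) → 3 H
  atom 17: C, bond orders sum to 4 (valence 4) → 0 H
  atom 18: N, bond orders sum to 1 (valence 3) → 2 H
  atom 19: O, bond orders sum to 2 (valence 2) → 0 H
Totals → C:12, H:19, N:3, O:4.
In Hill order: C12H19N3O4.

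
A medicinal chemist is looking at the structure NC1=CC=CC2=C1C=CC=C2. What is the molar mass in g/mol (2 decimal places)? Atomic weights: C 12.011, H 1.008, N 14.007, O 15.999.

First, the molecular formula is C10H9N (counting implicit H from valence).
  C: 10 × 12.011 = 120.110
  H: 9 × 1.008 = 9.072
  N: 1 × 14.007 = 14.007
Sum: 10×12.011 + 9×1.008 + 1×14.007 = 143.189 → 143.19 g/mol.

143.19 g/mol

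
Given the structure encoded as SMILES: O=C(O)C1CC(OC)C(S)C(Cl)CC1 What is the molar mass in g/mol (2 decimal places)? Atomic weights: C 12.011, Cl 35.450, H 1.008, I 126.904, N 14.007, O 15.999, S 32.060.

238.73 g/mol

First, the molecular formula is C9H15ClO3S (counting implicit H from valence).
  C: 9 × 12.011 = 108.099
  Cl: 1 × 35.450 = 35.450
  H: 15 × 1.008 = 15.120
  O: 3 × 15.999 = 47.997
  S: 1 × 32.060 = 32.060
Sum: 9×12.011 + 1×35.450 + 15×1.008 + 3×15.999 + 1×32.060 = 238.726 → 238.73 g/mol.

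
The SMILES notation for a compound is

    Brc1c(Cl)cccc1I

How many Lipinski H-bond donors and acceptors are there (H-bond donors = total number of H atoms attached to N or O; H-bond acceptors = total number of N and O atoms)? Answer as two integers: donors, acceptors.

0, 0

Donors: find every N or O and count the H atoms it carries.
  (no N or O atoms present)
Lipinski HBD = 0.
Acceptors: N atoms = 0, O atoms = 0 → HBA = 0.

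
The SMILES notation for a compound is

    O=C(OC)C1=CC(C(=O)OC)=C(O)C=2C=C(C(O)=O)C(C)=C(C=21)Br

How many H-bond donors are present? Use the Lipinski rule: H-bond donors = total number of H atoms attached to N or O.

2

Donors: find every N or O and count the H atoms it carries.
  atom 1 (O): bond orders sum to 2 → 0 H
  atom 3 (O): bond orders sum to 2 → 0 H
  atom 9 (O): bond orders sum to 2 → 0 H
  atom 10 (O): bond orders sum to 2 → 0 H
  atom 13 (O): bond orders sum to 1 → 1 H
  atom 18 (O): bond orders sum to 1 → 1 H
  atom 19 (O): bond orders sum to 2 → 0 H
Lipinski HBD = 2.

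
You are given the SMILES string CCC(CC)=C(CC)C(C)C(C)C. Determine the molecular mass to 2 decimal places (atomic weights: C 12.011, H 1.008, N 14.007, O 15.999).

182.35 g/mol

First, the molecular formula is C13H26 (counting implicit H from valence).
  C: 13 × 12.011 = 156.143
  H: 26 × 1.008 = 26.208
Sum: 13×12.011 + 26×1.008 = 182.351 → 182.35 g/mol.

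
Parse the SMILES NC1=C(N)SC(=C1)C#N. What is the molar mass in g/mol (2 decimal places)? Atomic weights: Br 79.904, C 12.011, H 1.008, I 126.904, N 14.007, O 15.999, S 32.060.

First, the molecular formula is C5H5N3S (counting implicit H from valence).
  C: 5 × 12.011 = 60.055
  H: 5 × 1.008 = 5.040
  N: 3 × 14.007 = 42.021
  S: 1 × 32.060 = 32.060
Sum: 5×12.011 + 5×1.008 + 3×14.007 + 1×32.060 = 139.176 → 139.18 g/mol.

139.18 g/mol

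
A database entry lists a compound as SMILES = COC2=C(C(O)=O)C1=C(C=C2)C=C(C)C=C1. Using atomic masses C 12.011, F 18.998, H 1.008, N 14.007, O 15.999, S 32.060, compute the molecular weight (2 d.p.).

First, the molecular formula is C13H12O3 (counting implicit H from valence).
  C: 13 × 12.011 = 156.143
  H: 12 × 1.008 = 12.096
  O: 3 × 15.999 = 47.997
Sum: 13×12.011 + 12×1.008 + 3×15.999 = 216.236 → 216.24 g/mol.

216.24 g/mol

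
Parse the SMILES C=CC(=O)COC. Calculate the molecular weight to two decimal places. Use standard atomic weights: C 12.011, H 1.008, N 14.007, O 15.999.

100.12 g/mol

First, the molecular formula is C5H8O2 (counting implicit H from valence).
  C: 5 × 12.011 = 60.055
  H: 8 × 1.008 = 8.064
  O: 2 × 15.999 = 31.998
Sum: 5×12.011 + 8×1.008 + 2×15.999 = 100.117 → 100.12 g/mol.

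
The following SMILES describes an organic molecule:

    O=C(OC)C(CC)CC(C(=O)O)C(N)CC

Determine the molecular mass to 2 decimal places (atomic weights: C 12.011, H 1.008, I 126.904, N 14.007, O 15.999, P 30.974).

231.29 g/mol

First, the molecular formula is C11H21NO4 (counting implicit H from valence).
  C: 11 × 12.011 = 132.121
  H: 21 × 1.008 = 21.168
  N: 1 × 14.007 = 14.007
  O: 4 × 15.999 = 63.996
Sum: 11×12.011 + 21×1.008 + 1×14.007 + 4×15.999 = 231.292 → 231.29 g/mol.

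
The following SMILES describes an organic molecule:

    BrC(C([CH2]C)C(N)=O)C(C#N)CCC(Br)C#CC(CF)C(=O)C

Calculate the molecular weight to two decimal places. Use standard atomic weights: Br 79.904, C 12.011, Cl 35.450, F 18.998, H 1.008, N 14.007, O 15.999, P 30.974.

452.16 g/mol

First, the molecular formula is C16H21Br2FN2O2 (counting implicit H from valence).
  Br: 2 × 79.904 = 159.808
  C: 16 × 12.011 = 192.176
  F: 1 × 18.998 = 18.998
  H: 21 × 1.008 = 21.168
  N: 2 × 14.007 = 28.014
  O: 2 × 15.999 = 31.998
Sum: 2×79.904 + 16×12.011 + 1×18.998 + 21×1.008 + 2×14.007 + 2×15.999 = 452.162 → 452.16 g/mol.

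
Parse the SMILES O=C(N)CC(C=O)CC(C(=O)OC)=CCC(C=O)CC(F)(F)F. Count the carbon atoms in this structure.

Count every carbon token in the SMILES (each C, including those in ring-closure positions and inside branches).
Carbon count: 14.

14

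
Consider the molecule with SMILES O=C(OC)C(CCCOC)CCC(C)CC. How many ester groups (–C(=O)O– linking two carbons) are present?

The ester motif appears at heavy-atom position 2 in the SMILES.
Other groups present: 1 ether.
Ester count: 1.

1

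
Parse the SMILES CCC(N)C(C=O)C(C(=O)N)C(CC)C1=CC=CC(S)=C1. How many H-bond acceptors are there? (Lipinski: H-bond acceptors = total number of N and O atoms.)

N atoms: 2; O atoms: 2.
Lipinski HBA = 2 + 2 = 4.

4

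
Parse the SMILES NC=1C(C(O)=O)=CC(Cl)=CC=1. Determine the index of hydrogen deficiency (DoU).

Degree of unsaturation = (number of rings) + (number of π bonds).
Ring closures in the SMILES: 1.
π bonds: 4 double bonds (each 1 DoU) → 4 DoU from unsaturation.
Total DoU = 1 + 4 = 5.

5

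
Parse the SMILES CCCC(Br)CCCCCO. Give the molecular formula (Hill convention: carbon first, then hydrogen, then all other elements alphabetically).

C9H19BrO

Walk through each heavy atom and fill implicit hydrogens from standard valence (C 4, N 3, O 2, S 2, halogen 1):
  atom 1: C, bond orders sum to 1 (valence 4) → 3 H
  atom 2: C, bond orders sum to 2 (valence 4) → 2 H
  atom 3: C, bond orders sum to 2 (valence 4) → 2 H
  atom 4: C, bond orders sum to 3 (valence 4) → 1 H
  atom 5: Br (halogen, monovalent) → 0 H
  atom 6: C, bond orders sum to 2 (valence 4) → 2 H
  atom 7: C, bond orders sum to 2 (valence 4) → 2 H
  atom 8: C, bond orders sum to 2 (valence 4) → 2 H
  atom 9: C, bond orders sum to 2 (valence 4) → 2 H
  atom 10: C, bond orders sum to 2 (valence 4) → 2 H
  atom 11: O, bond orders sum to 1 (valence 2) → 1 H
Totals → C:9, H:19, Br:1, O:1.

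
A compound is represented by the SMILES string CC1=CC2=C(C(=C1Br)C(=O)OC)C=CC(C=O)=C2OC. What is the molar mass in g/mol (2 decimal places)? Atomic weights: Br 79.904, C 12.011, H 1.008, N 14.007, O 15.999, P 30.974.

First, the molecular formula is C15H13BrO4 (counting implicit H from valence).
  Br: 1 × 79.904 = 79.904
  C: 15 × 12.011 = 180.165
  H: 13 × 1.008 = 13.104
  O: 4 × 15.999 = 63.996
Sum: 1×79.904 + 15×12.011 + 13×1.008 + 4×15.999 = 337.169 → 337.17 g/mol.

337.17 g/mol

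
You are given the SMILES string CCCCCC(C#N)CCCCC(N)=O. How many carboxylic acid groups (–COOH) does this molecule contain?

Scan the SMILES for the carboxylic acid motif — none present.
Groups that are present: 1 amide, 1 nitrile.

0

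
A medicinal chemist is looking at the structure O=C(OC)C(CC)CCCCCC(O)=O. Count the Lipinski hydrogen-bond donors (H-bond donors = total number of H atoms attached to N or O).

Donors: find every N or O and count the H atoms it carries.
  atom 1 (O): bond orders sum to 2 → 0 H
  atom 3 (O): bond orders sum to 2 → 0 H
  atom 14 (O): bond orders sum to 1 → 1 H
  atom 15 (O): bond orders sum to 2 → 0 H
Lipinski HBD = 1.

1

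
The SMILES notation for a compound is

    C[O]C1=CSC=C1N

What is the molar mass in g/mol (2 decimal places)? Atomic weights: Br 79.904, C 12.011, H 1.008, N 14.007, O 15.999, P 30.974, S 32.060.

129.18 g/mol

First, the molecular formula is C5H7NOS (counting implicit H from valence).
  C: 5 × 12.011 = 60.055
  H: 7 × 1.008 = 7.056
  N: 1 × 14.007 = 14.007
  O: 1 × 15.999 = 15.999
  S: 1 × 32.060 = 32.060
Sum: 5×12.011 + 7×1.008 + 1×14.007 + 1×15.999 + 1×32.060 = 129.177 → 129.18 g/mol.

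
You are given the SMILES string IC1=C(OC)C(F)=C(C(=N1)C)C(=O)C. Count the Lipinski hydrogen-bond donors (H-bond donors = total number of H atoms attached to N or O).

0

Donors: find every N or O and count the H atoms it carries.
  atom 4 (O): bond orders sum to 2 → 0 H
  atom 10 (N): bond orders sum to 3 → 0 H
  atom 13 (O): bond orders sum to 2 → 0 H
Lipinski HBD = 0.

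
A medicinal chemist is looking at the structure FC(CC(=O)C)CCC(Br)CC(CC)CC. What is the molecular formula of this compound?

C13H24BrFO

Walk through each heavy atom and fill implicit hydrogens from standard valence (C 4, N 3, O 2, S 2, halogen 1):
  atom 1: F (halogen, monovalent) → 0 H
  atom 2: C, bond orders sum to 3 (valence 4) → 1 H
  atom 3: C, bond orders sum to 2 (valence 4) → 2 H
  atom 4: C, bond orders sum to 4 (valence 4) → 0 H
  atom 5: O, bond orders sum to 2 (valence 2) → 0 H
  atom 6: C, bond orders sum to 1 (valence 4) → 3 H
  atom 7: C, bond orders sum to 2 (valence 4) → 2 H
  atom 8: C, bond orders sum to 2 (valence 4) → 2 H
  atom 9: C, bond orders sum to 3 (valence 4) → 1 H
  atom 10: Br (halogen, monovalent) → 0 H
  atom 11: C, bond orders sum to 2 (valence 4) → 2 H
  atom 12: C, bond orders sum to 3 (valence 4) → 1 H
  atom 13: C, bond orders sum to 2 (valence 4) → 2 H
  atom 14: C, bond orders sum to 1 (valence 4) → 3 H
  atom 15: C, bond orders sum to 2 (valence 4) → 2 H
  atom 16: C, bond orders sum to 1 (valence 4) → 3 H
Totals → C:13, H:24, Br:1, F:1, O:1.
In Hill order: C13H24BrFO.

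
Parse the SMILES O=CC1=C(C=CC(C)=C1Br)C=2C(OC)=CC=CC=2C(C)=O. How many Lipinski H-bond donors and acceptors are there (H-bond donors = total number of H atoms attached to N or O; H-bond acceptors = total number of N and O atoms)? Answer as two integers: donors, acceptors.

Donors: find every N or O and count the H atoms it carries.
  atom 1 (O): bond orders sum to 2 → 0 H
  atom 13 (O): bond orders sum to 2 → 0 H
  atom 21 (O): bond orders sum to 2 → 0 H
Lipinski HBD = 0.
Acceptors: N atoms = 0, O atoms = 3 → HBA = 3.

0, 3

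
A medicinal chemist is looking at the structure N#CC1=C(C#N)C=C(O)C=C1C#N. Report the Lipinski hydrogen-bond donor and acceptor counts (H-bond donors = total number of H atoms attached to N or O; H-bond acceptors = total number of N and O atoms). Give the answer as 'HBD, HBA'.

1, 4

Donors: find every N or O and count the H atoms it carries.
  atom 1 (N): bond orders sum to 3 → 0 H
  atom 6 (N): bond orders sum to 3 → 0 H
  atom 9 (O): bond orders sum to 1 → 1 H
  atom 13 (N): bond orders sum to 3 → 0 H
Lipinski HBD = 1.
Acceptors: N atoms = 3, O atoms = 1 → HBA = 4.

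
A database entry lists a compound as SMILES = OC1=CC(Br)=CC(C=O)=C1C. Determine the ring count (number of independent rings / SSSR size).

In SMILES, each pair of matching ring-closure digits denotes one ring-closing bond; the number of such bonds equals the number of independent rings.
Ring-closure bonds here: 1.

1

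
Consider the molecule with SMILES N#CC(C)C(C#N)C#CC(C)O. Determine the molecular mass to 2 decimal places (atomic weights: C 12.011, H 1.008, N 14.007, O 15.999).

First, the molecular formula is C9H10N2O (counting implicit H from valence).
  C: 9 × 12.011 = 108.099
  H: 10 × 1.008 = 10.080
  N: 2 × 14.007 = 28.014
  O: 1 × 15.999 = 15.999
Sum: 9×12.011 + 10×1.008 + 2×14.007 + 1×15.999 = 162.192 → 162.19 g/mol.

162.19 g/mol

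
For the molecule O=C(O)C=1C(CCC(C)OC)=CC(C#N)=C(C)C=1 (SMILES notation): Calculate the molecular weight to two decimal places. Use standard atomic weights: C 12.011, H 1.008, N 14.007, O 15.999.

First, the molecular formula is C14H17NO3 (counting implicit H from valence).
  C: 14 × 12.011 = 168.154
  H: 17 × 1.008 = 17.136
  N: 1 × 14.007 = 14.007
  O: 3 × 15.999 = 47.997
Sum: 14×12.011 + 17×1.008 + 1×14.007 + 3×15.999 = 247.294 → 247.29 g/mol.

247.29 g/mol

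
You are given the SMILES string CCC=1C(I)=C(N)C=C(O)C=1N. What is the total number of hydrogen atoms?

Walk through each heavy atom and fill implicit hydrogens from standard valence (C 4, N 3, O 2, S 2, halogen 1):
  atom 1: C, bond orders sum to 1 (valence 4) → 3 H
  atom 2: C, bond orders sum to 2 (valence 4) → 2 H
  atom 3: C, bond orders sum to 4 (valence 4) → 0 H
  atom 4: C, bond orders sum to 4 (valence 4) → 0 H
  atom 5: I (halogen, monovalent) → 0 H
  atom 6: C, bond orders sum to 4 (valence 4) → 0 H
  atom 7: N, bond orders sum to 1 (valence 3) → 2 H
  atom 8: C, bond orders sum to 3 (valence 4) → 1 H
  atom 9: C, bond orders sum to 4 (valence 4) → 0 H
  atom 10: O, bond orders sum to 1 (valence 2) → 1 H
  atom 11: C, bond orders sum to 4 (valence 4) → 0 H
  atom 12: N, bond orders sum to 1 (valence 3) → 2 H
Total hydrogens: 11.

11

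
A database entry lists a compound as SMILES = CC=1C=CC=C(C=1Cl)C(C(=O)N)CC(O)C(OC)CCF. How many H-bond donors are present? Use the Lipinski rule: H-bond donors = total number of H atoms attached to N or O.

3

Donors: find every N or O and count the H atoms it carries.
  atom 11 (O): bond orders sum to 2 → 0 H
  atom 12 (N): bond orders sum to 1 → 2 H
  atom 15 (O): bond orders sum to 1 → 1 H
  atom 17 (O): bond orders sum to 2 → 0 H
Lipinski HBD = 3.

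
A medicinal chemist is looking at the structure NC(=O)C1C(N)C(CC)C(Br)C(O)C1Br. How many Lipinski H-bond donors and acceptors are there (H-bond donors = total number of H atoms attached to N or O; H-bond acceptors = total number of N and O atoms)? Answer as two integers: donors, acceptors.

Donors: find every N or O and count the H atoms it carries.
  atom 1 (N): bond orders sum to 1 → 2 H
  atom 3 (O): bond orders sum to 2 → 0 H
  atom 6 (N): bond orders sum to 1 → 2 H
  atom 13 (O): bond orders sum to 1 → 1 H
Lipinski HBD = 5.
Acceptors: N atoms = 2, O atoms = 2 → HBA = 4.

5, 4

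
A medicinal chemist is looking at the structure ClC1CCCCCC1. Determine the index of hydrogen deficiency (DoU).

1

Molecular formula: C7H13Cl.
DoU = (2C + 2 + N − H − X) / 2, where X is the halogen count and O/S are ignored.
    = (2·7 + 2 + 0 − 13 − 1) / 2 = 2 / 2 = 1.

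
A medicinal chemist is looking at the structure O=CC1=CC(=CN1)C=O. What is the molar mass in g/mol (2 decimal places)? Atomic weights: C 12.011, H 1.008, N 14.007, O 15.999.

First, the molecular formula is C6H5NO2 (counting implicit H from valence).
  C: 6 × 12.011 = 72.066
  H: 5 × 1.008 = 5.040
  N: 1 × 14.007 = 14.007
  O: 2 × 15.999 = 31.998
Sum: 6×12.011 + 5×1.008 + 1×14.007 + 2×15.999 = 123.111 → 123.11 g/mol.

123.11 g/mol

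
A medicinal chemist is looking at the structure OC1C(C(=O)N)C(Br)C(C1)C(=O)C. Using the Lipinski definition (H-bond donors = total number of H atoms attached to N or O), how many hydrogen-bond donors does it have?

Donors: find every N or O and count the H atoms it carries.
  atom 1 (O): bond orders sum to 1 → 1 H
  atom 5 (O): bond orders sum to 2 → 0 H
  atom 6 (N): bond orders sum to 1 → 2 H
  atom 12 (O): bond orders sum to 2 → 0 H
Lipinski HBD = 3.

3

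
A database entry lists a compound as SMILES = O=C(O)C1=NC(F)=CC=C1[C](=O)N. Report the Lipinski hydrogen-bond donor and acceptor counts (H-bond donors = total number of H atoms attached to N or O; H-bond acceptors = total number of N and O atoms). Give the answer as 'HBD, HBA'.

3, 5

Donors: find every N or O and count the H atoms it carries.
  atom 1 (O): bond orders sum to 2 → 0 H
  atom 3 (O): bond orders sum to 1 → 1 H
  atom 5 (N): bond orders sum to 3 → 0 H
  atom 12 (O): bond orders sum to 2 → 0 H
  atom 13 (N): bond orders sum to 1 → 2 H
Lipinski HBD = 3.
Acceptors: N atoms = 2, O atoms = 3 → HBA = 5.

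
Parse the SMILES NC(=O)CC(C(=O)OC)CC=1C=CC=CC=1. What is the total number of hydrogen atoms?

Walk through each heavy atom and fill implicit hydrogens from standard valence (C 4, N 3, O 2, S 2, halogen 1):
  atom 1: N, bond orders sum to 1 (valence 3) → 2 H
  atom 2: C, bond orders sum to 4 (valence 4) → 0 H
  atom 3: O, bond orders sum to 2 (valence 2) → 0 H
  atom 4: C, bond orders sum to 2 (valence 4) → 2 H
  atom 5: C, bond orders sum to 3 (valence 4) → 1 H
  atom 6: C, bond orders sum to 4 (valence 4) → 0 H
  atom 7: O, bond orders sum to 2 (valence 2) → 0 H
  atom 8: O, bond orders sum to 2 (valence 2) → 0 H
  atom 9: C, bond orders sum to 1 (valence 4) → 3 H
  atom 10: C, bond orders sum to 2 (valence 4) → 2 H
  atom 11: C, bond orders sum to 4 (valence 4) → 0 H
  atom 12: C, bond orders sum to 3 (valence 4) → 1 H
  atom 13: C, bond orders sum to 3 (valence 4) → 1 H
  atom 14: C, bond orders sum to 3 (valence 4) → 1 H
  atom 15: C, bond orders sum to 3 (valence 4) → 1 H
  atom 16: C, bond orders sum to 3 (valence 4) → 1 H
Total hydrogens: 15.

15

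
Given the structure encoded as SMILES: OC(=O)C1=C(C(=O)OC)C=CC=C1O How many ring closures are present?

In SMILES, each pair of matching ring-closure digits denotes one ring-closing bond; the number of such bonds equals the number of independent rings.
Ring-closure bonds here: 1.

1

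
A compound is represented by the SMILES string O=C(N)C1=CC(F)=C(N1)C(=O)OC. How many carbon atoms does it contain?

7

Count every carbon token in the SMILES (each C, including those in ring-closure positions and inside branches).
Carbon count: 7.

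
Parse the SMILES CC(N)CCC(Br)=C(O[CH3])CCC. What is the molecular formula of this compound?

Walk through each heavy atom and fill implicit hydrogens from standard valence (C 4, N 3, O 2, S 2, halogen 1):
  atom 1: C, bond orders sum to 1 (valence 4) → 3 H
  atom 2: C, bond orders sum to 3 (valence 4) → 1 H
  atom 3: N, bond orders sum to 1 (valence 3) → 2 H
  atom 4: C, bond orders sum to 2 (valence 4) → 2 H
  atom 5: C, bond orders sum to 2 (valence 4) → 2 H
  atom 6: C, bond orders sum to 4 (valence 4) → 0 H
  atom 7: Br (halogen, monovalent) → 0 H
  atom 8: C, bond orders sum to 4 (valence 4) → 0 H
  atom 9: O, bond orders sum to 2 (valence 2) → 0 H
  atom 10: C with explicit H count 3
  atom 11: C, bond orders sum to 2 (valence 4) → 2 H
  atom 12: C, bond orders sum to 2 (valence 4) → 2 H
  atom 13: C, bond orders sum to 1 (valence 4) → 3 H
Totals → C:10, H:20, Br:1, N:1, O:1.
In Hill order: C10H20BrNO.

C10H20BrNO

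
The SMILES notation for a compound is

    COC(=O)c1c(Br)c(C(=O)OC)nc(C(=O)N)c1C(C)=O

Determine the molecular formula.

Walk through each heavy atom and fill implicit hydrogens from standard valence (C 4, N 3, O 2, S 2, halogen 1); for lowercase aromatic atoms, an aromatic c carries 1 H when it has two neighbours and 0 H with three, and aromatic n carries 0 H:
  atom 1: C, bond orders sum to 1 (valence 4) → 3 H
  atom 2: O, bond orders sum to 2 (valence 2) → 0 H
  atom 3: C, bond orders sum to 4 (valence 4) → 0 H
  atom 4: O, bond orders sum to 2 (valence 2) → 0 H
  atom 5: aromatic c, 3 neighbours → 0 H
  atom 6: aromatic c, 3 neighbours → 0 H
  atom 7: Br (halogen, monovalent) → 0 H
  atom 8: aromatic c, 3 neighbours → 0 H
  atom 9: C, bond orders sum to 4 (valence 4) → 0 H
  atom 10: O, bond orders sum to 2 (valence 2) → 0 H
  atom 11: O, bond orders sum to 2 (valence 2) → 0 H
  atom 12: C, bond orders sum to 1 (valence 4) → 3 H
  atom 13: aromatic n, 2 neighbours → 0 H
  atom 14: aromatic c, 3 neighbours → 0 H
  atom 15: C, bond orders sum to 4 (valence 4) → 0 H
  atom 16: O, bond orders sum to 2 (valence 2) → 0 H
  atom 17: N, bond orders sum to 1 (valence 3) → 2 H
  atom 18: aromatic c, 3 neighbours → 0 H
  atom 19: C, bond orders sum to 4 (valence 4) → 0 H
  atom 20: C, bond orders sum to 1 (valence 4) → 3 H
  atom 21: O, bond orders sum to 2 (valence 2) → 0 H
Totals → C:12, H:11, Br:1, N:2, O:6.
In Hill order: C12H11BrN2O6.

C12H11BrN2O6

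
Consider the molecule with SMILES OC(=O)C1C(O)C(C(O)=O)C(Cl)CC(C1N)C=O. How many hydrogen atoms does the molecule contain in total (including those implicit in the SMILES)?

Walk through each heavy atom and fill implicit hydrogens from standard valence (C 4, N 3, O 2, S 2, halogen 1):
  atom 1: O, bond orders sum to 1 (valence 2) → 1 H
  atom 2: C, bond orders sum to 4 (valence 4) → 0 H
  atom 3: O, bond orders sum to 2 (valence 2) → 0 H
  atom 4: C, bond orders sum to 3 (valence 4) → 1 H
  atom 5: C, bond orders sum to 3 (valence 4) → 1 H
  atom 6: O, bond orders sum to 1 (valence 2) → 1 H
  atom 7: C, bond orders sum to 3 (valence 4) → 1 H
  atom 8: C, bond orders sum to 4 (valence 4) → 0 H
  atom 9: O, bond orders sum to 1 (valence 2) → 1 H
  atom 10: O, bond orders sum to 2 (valence 2) → 0 H
  atom 11: C, bond orders sum to 3 (valence 4) → 1 H
  atom 12: Cl (halogen, monovalent) → 0 H
  atom 13: C, bond orders sum to 2 (valence 4) → 2 H
  atom 14: C, bond orders sum to 3 (valence 4) → 1 H
  atom 15: C, bond orders sum to 3 (valence 4) → 1 H
  atom 16: N, bond orders sum to 1 (valence 3) → 2 H
  atom 17: C, bond orders sum to 3 (valence 4) → 1 H
  atom 18: O, bond orders sum to 2 (valence 2) → 0 H
Total hydrogens: 14.

14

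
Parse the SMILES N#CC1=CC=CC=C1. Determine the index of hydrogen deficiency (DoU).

Degree of unsaturation = (number of rings) + (number of π bonds).
Ring closures in the SMILES: 1.
π bonds: 3 double bonds (each 1 DoU), 1 triple bond (each 2 DoU) → 5 DoU from unsaturation.
Total DoU = 1 + 5 = 6.

6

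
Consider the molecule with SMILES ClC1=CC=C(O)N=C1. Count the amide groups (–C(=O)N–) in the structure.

0

Scan the SMILES for the amide motif — none present.
Groups that are present: 1 hydroxyl.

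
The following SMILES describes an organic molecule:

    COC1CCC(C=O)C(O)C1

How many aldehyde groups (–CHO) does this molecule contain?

1

The aldehyde motif appears at heavy-atom position 7 in the SMILES.
Other groups present: 1 ether, 1 hydroxyl.
Aldehyde count: 1.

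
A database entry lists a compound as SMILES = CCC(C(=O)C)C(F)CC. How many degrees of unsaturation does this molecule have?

1

Molecular formula: C8H15FO.
DoU = (2C + 2 + N − H − X) / 2, where X is the halogen count and O/S are ignored.
    = (2·8 + 2 + 0 − 15 − 1) / 2 = 2 / 2 = 1.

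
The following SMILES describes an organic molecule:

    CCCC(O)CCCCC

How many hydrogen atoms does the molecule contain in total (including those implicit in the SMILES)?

Walk through each heavy atom and fill implicit hydrogens from standard valence (C 4, N 3, O 2, S 2, halogen 1):
  atom 1: C, bond orders sum to 1 (valence 4) → 3 H
  atom 2: C, bond orders sum to 2 (valence 4) → 2 H
  atom 3: C, bond orders sum to 2 (valence 4) → 2 H
  atom 4: C, bond orders sum to 3 (valence 4) → 1 H
  atom 5: O, bond orders sum to 1 (valence 2) → 1 H
  atom 6: C, bond orders sum to 2 (valence 4) → 2 H
  atom 7: C, bond orders sum to 2 (valence 4) → 2 H
  atom 8: C, bond orders sum to 2 (valence 4) → 2 H
  atom 9: C, bond orders sum to 2 (valence 4) → 2 H
  atom 10: C, bond orders sum to 1 (valence 4) → 3 H
Total hydrogens: 20.

20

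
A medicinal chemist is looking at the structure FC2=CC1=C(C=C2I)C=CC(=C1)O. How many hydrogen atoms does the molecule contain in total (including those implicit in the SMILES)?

Walk through each heavy atom and fill implicit hydrogens from standard valence (C 4, N 3, O 2, S 2, halogen 1):
  atom 1: F (halogen, monovalent) → 0 H
  atom 2: C, bond orders sum to 4 (valence 4) → 0 H
  atom 3: C, bond orders sum to 3 (valence 4) → 1 H
  atom 4: C, bond orders sum to 4 (valence 4) → 0 H
  atom 5: C, bond orders sum to 4 (valence 4) → 0 H
  atom 6: C, bond orders sum to 3 (valence 4) → 1 H
  atom 7: C, bond orders sum to 4 (valence 4) → 0 H
  atom 8: I (halogen, monovalent) → 0 H
  atom 9: C, bond orders sum to 3 (valence 4) → 1 H
  atom 10: C, bond orders sum to 3 (valence 4) → 1 H
  atom 11: C, bond orders sum to 4 (valence 4) → 0 H
  atom 12: C, bond orders sum to 3 (valence 4) → 1 H
  atom 13: O, bond orders sum to 1 (valence 2) → 1 H
Total hydrogens: 6.

6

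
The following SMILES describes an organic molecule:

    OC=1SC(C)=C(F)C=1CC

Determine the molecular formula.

Walk through each heavy atom and fill implicit hydrogens from standard valence (C 4, N 3, O 2, S 2, halogen 1):
  atom 1: O, bond orders sum to 1 (valence 2) → 1 H
  atom 2: C, bond orders sum to 4 (valence 4) → 0 H
  atom 3: S, bond orders sum to 2 (valence 2) → 0 H
  atom 4: C, bond orders sum to 4 (valence 4) → 0 H
  atom 5: C, bond orders sum to 1 (valence 4) → 3 H
  atom 6: C, bond orders sum to 4 (valence 4) → 0 H
  atom 7: F (halogen, monovalent) → 0 H
  atom 8: C, bond orders sum to 4 (valence 4) → 0 H
  atom 9: C, bond orders sum to 2 (valence 4) → 2 H
  atom 10: C, bond orders sum to 1 (valence 4) → 3 H
Totals → C:7, H:9, F:1, O:1, S:1.
In Hill order: C7H9FOS.

C7H9FOS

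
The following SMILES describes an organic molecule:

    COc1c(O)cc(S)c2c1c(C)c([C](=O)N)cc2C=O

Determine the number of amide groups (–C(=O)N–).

1

The amide motif appears at heavy-atom position 14 in the SMILES.
Other groups present: 1 aldehyde, 1 ether, 1 hydroxyl, 1 thiol.
Amide count: 1.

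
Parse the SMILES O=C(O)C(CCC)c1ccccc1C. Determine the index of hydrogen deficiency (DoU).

Molecular formula: C12H16O2.
DoU = (2C + 2 + N − H − X) / 2, where X is the halogen count and O/S are ignored.
    = (2·12 + 2 + 0 − 16 − 0) / 2 = 10 / 2 = 5.

5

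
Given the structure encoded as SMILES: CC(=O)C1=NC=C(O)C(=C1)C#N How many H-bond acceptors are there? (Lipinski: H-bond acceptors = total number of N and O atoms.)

N atoms: 2; O atoms: 2.
Lipinski HBA = 2 + 2 = 4.

4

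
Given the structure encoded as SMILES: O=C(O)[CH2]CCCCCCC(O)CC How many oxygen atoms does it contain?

3

Scan the SMILES for O atoms (remember two-letter symbols like Cl and Br are single atoms).
Oxygen count: 3.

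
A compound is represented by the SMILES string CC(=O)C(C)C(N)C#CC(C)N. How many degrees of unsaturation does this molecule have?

3

Molecular formula: C9H16N2O.
DoU = (2C + 2 + N − H − X) / 2, where X is the halogen count and O/S are ignored.
    = (2·9 + 2 + 2 − 16 − 0) / 2 = 6 / 2 = 3.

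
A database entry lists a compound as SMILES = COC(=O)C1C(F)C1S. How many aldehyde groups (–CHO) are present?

0

Scan the SMILES for the aldehyde motif — none present.
Groups that are present: 1 ester, 1 thiol.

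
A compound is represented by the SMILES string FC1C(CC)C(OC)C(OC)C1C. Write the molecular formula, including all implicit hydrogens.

C10H19FO2

Walk through each heavy atom and fill implicit hydrogens from standard valence (C 4, N 3, O 2, S 2, halogen 1):
  atom 1: F (halogen, monovalent) → 0 H
  atom 2: C, bond orders sum to 3 (valence 4) → 1 H
  atom 3: C, bond orders sum to 3 (valence 4) → 1 H
  atom 4: C, bond orders sum to 2 (valence 4) → 2 H
  atom 5: C, bond orders sum to 1 (valence 4) → 3 H
  atom 6: C, bond orders sum to 3 (valence 4) → 1 H
  atom 7: O, bond orders sum to 2 (valence 2) → 0 H
  atom 8: C, bond orders sum to 1 (valence 4) → 3 H
  atom 9: C, bond orders sum to 3 (valence 4) → 1 H
  atom 10: O, bond orders sum to 2 (valence 2) → 0 H
  atom 11: C, bond orders sum to 1 (valence 4) → 3 H
  atom 12: C, bond orders sum to 3 (valence 4) → 1 H
  atom 13: C, bond orders sum to 1 (valence 4) → 3 H
Totals → C:10, H:19, F:1, O:2.
In Hill order: C10H19FO2.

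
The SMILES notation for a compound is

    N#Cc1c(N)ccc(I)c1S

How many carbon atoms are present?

7

Count every carbon token in the SMILES (each C, including those in ring-closure positions and inside branches).
Carbon count: 7.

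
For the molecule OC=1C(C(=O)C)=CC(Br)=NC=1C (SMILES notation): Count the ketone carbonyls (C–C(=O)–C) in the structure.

The ketone motif appears at heavy-atom position 4 in the SMILES.
Other groups present: 1 hydroxyl.
Ketone count: 1.

1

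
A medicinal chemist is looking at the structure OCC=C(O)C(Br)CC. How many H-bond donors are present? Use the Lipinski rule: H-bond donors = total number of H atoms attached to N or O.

2

Donors: find every N or O and count the H atoms it carries.
  atom 1 (O): bond orders sum to 1 → 1 H
  atom 5 (O): bond orders sum to 1 → 1 H
Lipinski HBD = 2.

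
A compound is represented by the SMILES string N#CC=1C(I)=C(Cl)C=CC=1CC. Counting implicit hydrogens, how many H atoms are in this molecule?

Walk through each heavy atom and fill implicit hydrogens from standard valence (C 4, N 3, O 2, S 2, halogen 1):
  atom 1: N, bond orders sum to 3 (valence 3) → 0 H
  atom 2: C, bond orders sum to 4 (valence 4) → 0 H
  atom 3: C, bond orders sum to 4 (valence 4) → 0 H
  atom 4: C, bond orders sum to 4 (valence 4) → 0 H
  atom 5: I (halogen, monovalent) → 0 H
  atom 6: C, bond orders sum to 4 (valence 4) → 0 H
  atom 7: Cl (halogen, monovalent) → 0 H
  atom 8: C, bond orders sum to 3 (valence 4) → 1 H
  atom 9: C, bond orders sum to 3 (valence 4) → 1 H
  atom 10: C, bond orders sum to 4 (valence 4) → 0 H
  atom 11: C, bond orders sum to 2 (valence 4) → 2 H
  atom 12: C, bond orders sum to 1 (valence 4) → 3 H
Total hydrogens: 7.

7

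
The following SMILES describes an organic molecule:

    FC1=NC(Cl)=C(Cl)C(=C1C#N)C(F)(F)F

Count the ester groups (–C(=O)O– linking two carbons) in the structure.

0

Scan the SMILES for the ester motif — none present.
Groups that are present: 1 nitrile.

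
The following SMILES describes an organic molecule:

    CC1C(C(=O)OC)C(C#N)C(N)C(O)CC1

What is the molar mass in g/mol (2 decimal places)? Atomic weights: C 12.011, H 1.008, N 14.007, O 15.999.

First, the molecular formula is C11H18N2O3 (counting implicit H from valence).
  C: 11 × 12.011 = 132.121
  H: 18 × 1.008 = 18.144
  N: 2 × 14.007 = 28.014
  O: 3 × 15.999 = 47.997
Sum: 11×12.011 + 18×1.008 + 2×14.007 + 3×15.999 = 226.276 → 226.28 g/mol.

226.28 g/mol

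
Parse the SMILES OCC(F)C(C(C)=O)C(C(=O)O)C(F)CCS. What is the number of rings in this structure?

0

In SMILES, each pair of matching ring-closure digits denotes one ring-closing bond; the number of such bonds equals the number of independent rings.
Ring-closure bonds here: 0.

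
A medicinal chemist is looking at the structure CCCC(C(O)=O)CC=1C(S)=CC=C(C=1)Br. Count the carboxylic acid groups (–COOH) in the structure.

1

The carboxylic acid motif appears at heavy-atom position 5 in the SMILES.
Other groups present: 1 thiol.
Carboxylic acid count: 1.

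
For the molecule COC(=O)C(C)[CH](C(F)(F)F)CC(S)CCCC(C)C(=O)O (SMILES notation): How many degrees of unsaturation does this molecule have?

Molecular formula: C14H23F3O4S.
DoU = (2C + 2 + N − H − X) / 2, where X is the halogen count and O/S are ignored.
    = (2·14 + 2 + 0 − 23 − 3) / 2 = 4 / 2 = 2.

2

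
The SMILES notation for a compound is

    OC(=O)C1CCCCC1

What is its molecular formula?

Walk through each heavy atom and fill implicit hydrogens from standard valence (C 4, N 3, O 2, S 2, halogen 1):
  atom 1: O, bond orders sum to 1 (valence 2) → 1 H
  atom 2: C, bond orders sum to 4 (valence 4) → 0 H
  atom 3: O, bond orders sum to 2 (valence 2) → 0 H
  atom 4: C, bond orders sum to 3 (valence 4) → 1 H
  atom 5: C, bond orders sum to 2 (valence 4) → 2 H
  atom 6: C, bond orders sum to 2 (valence 4) → 2 H
  atom 7: C, bond orders sum to 2 (valence 4) → 2 H
  atom 8: C, bond orders sum to 2 (valence 4) → 2 H
  atom 9: C, bond orders sum to 2 (valence 4) → 2 H
Totals → C:7, H:12, O:2.

C7H12O2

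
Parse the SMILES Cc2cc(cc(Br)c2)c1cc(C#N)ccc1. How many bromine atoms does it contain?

1

Scan the SMILES for Br atoms (remember two-letter symbols like Cl and Br are single atoms).
Bromine count: 1.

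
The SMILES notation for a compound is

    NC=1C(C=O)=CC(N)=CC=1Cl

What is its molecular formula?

Walk through each heavy atom and fill implicit hydrogens from standard valence (C 4, N 3, O 2, S 2, halogen 1):
  atom 1: N, bond orders sum to 1 (valence 3) → 2 H
  atom 2: C, bond orders sum to 4 (valence 4) → 0 H
  atom 3: C, bond orders sum to 4 (valence 4) → 0 H
  atom 4: C, bond orders sum to 3 (valence 4) → 1 H
  atom 5: O, bond orders sum to 2 (valence 2) → 0 H
  atom 6: C, bond orders sum to 3 (valence 4) → 1 H
  atom 7: C, bond orders sum to 4 (valence 4) → 0 H
  atom 8: N, bond orders sum to 1 (valence 3) → 2 H
  atom 9: C, bond orders sum to 3 (valence 4) → 1 H
  atom 10: C, bond orders sum to 4 (valence 4) → 0 H
  atom 11: Cl (halogen, monovalent) → 0 H
Totals → C:7, H:7, Cl:1, N:2, O:1.
In Hill order: C7H7ClN2O.

C7H7ClN2O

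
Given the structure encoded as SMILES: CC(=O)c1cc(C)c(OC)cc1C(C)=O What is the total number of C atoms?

12

Count every carbon token in the SMILES (each C, including those in ring-closure positions and inside branches).
Carbon count: 12.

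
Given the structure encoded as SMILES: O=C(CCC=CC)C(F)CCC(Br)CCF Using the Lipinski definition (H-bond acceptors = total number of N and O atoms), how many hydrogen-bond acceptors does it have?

N atoms: 0; O atoms: 1.
Lipinski HBA = 0 + 1 = 1.

1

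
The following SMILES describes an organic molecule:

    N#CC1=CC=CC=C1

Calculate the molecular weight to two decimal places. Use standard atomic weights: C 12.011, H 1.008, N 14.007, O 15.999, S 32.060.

103.12 g/mol

First, the molecular formula is C7H5N (counting implicit H from valence).
  C: 7 × 12.011 = 84.077
  H: 5 × 1.008 = 5.040
  N: 1 × 14.007 = 14.007
Sum: 7×12.011 + 5×1.008 + 1×14.007 = 103.124 → 103.12 g/mol.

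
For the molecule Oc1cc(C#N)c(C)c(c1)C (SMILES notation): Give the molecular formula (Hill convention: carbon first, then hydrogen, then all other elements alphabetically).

Walk through each heavy atom and fill implicit hydrogens from standard valence (C 4, N 3, O 2, S 2, halogen 1); for lowercase aromatic atoms, an aromatic c carries 1 H when it has two neighbours and 0 H with three, and aromatic n carries 0 H:
  atom 1: O, bond orders sum to 1 (valence 2) → 1 H
  atom 2: aromatic c, 3 neighbours → 0 H
  atom 3: aromatic c, 2 neighbours → 1 H
  atom 4: aromatic c, 3 neighbours → 0 H
  atom 5: C, bond orders sum to 4 (valence 4) → 0 H
  atom 6: N, bond orders sum to 3 (valence 3) → 0 H
  atom 7: aromatic c, 3 neighbours → 0 H
  atom 8: C, bond orders sum to 1 (valence 4) → 3 H
  atom 9: aromatic c, 3 neighbours → 0 H
  atom 10: aromatic c, 2 neighbours → 1 H
  atom 11: C, bond orders sum to 1 (valence 4) → 3 H
Totals → C:9, H:9, N:1, O:1.

C9H9NO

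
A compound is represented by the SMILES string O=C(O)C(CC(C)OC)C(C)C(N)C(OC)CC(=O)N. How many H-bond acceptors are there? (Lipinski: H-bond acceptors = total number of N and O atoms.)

7

N atoms: 2; O atoms: 5.
Lipinski HBA = 2 + 5 = 7.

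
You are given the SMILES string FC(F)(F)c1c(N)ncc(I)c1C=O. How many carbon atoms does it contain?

7

Count every carbon token in the SMILES (each C, including those in ring-closure positions and inside branches).
Carbon count: 7.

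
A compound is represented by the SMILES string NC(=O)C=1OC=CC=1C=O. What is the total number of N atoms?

Scan the SMILES for N atoms (remember two-letter symbols like Cl and Br are single atoms).
Nitrogen count: 1.

1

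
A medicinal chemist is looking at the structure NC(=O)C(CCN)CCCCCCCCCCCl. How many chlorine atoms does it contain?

1

Scan the SMILES for Cl atoms (remember two-letter symbols like Cl and Br are single atoms).
Chlorine count: 1.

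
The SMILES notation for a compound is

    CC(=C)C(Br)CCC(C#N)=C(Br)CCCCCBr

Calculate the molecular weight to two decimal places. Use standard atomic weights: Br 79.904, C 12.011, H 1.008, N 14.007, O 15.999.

First, the molecular formula is C14H20Br3N (counting implicit H from valence).
  Br: 3 × 79.904 = 239.712
  C: 14 × 12.011 = 168.154
  H: 20 × 1.008 = 20.160
  N: 1 × 14.007 = 14.007
Sum: 3×79.904 + 14×12.011 + 20×1.008 + 1×14.007 = 442.033 → 442.03 g/mol.

442.03 g/mol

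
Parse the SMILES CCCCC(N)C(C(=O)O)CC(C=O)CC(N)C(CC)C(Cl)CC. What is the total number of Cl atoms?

Scan the SMILES for Cl atoms (remember two-letter symbols like Cl and Br are single atoms).
Chlorine count: 1.

1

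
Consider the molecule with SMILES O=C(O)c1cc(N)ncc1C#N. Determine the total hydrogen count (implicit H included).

Walk through each heavy atom and fill implicit hydrogens from standard valence (C 4, N 3, O 2, S 2, halogen 1); for lowercase aromatic atoms, an aromatic c carries 1 H when it has two neighbours and 0 H with three, and aromatic n carries 0 H:
  atom 1: O, bond orders sum to 2 (valence 2) → 0 H
  atom 2: C, bond orders sum to 4 (valence 4) → 0 H
  atom 3: O, bond orders sum to 1 (valence 2) → 1 H
  atom 4: aromatic c, 3 neighbours → 0 H
  atom 5: aromatic c, 2 neighbours → 1 H
  atom 6: aromatic c, 3 neighbours → 0 H
  atom 7: N, bond orders sum to 1 (valence 3) → 2 H
  atom 8: aromatic n, 2 neighbours → 0 H
  atom 9: aromatic c, 2 neighbours → 1 H
  atom 10: aromatic c, 3 neighbours → 0 H
  atom 11: C, bond orders sum to 4 (valence 4) → 0 H
  atom 12: N, bond orders sum to 3 (valence 3) → 0 H
Total hydrogens: 5.

5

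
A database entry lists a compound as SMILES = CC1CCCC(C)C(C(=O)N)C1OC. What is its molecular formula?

Walk through each heavy atom and fill implicit hydrogens from standard valence (C 4, N 3, O 2, S 2, halogen 1):
  atom 1: C, bond orders sum to 1 (valence 4) → 3 H
  atom 2: C, bond orders sum to 3 (valence 4) → 1 H
  atom 3: C, bond orders sum to 2 (valence 4) → 2 H
  atom 4: C, bond orders sum to 2 (valence 4) → 2 H
  atom 5: C, bond orders sum to 2 (valence 4) → 2 H
  atom 6: C, bond orders sum to 3 (valence 4) → 1 H
  atom 7: C, bond orders sum to 1 (valence 4) → 3 H
  atom 8: C, bond orders sum to 3 (valence 4) → 1 H
  atom 9: C, bond orders sum to 4 (valence 4) → 0 H
  atom 10: O, bond orders sum to 2 (valence 2) → 0 H
  atom 11: N, bond orders sum to 1 (valence 3) → 2 H
  atom 12: C, bond orders sum to 3 (valence 4) → 1 H
  atom 13: O, bond orders sum to 2 (valence 2) → 0 H
  atom 14: C, bond orders sum to 1 (valence 4) → 3 H
Totals → C:11, H:21, N:1, O:2.
In Hill order: C11H21NO2.

C11H21NO2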